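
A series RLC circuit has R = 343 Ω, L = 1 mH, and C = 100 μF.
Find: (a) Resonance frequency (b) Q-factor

Step 1 — Resonance condition Im(Z)=0 gives ω₀ = 1/√(LC).
Step 2 — ω₀ = 1/√(0.001·0.0001) = 3162 rad/s.
Step 3 — f₀ = ω₀/(2π) = 503.3 Hz.
Step 4 — Series Q: Q = ω₀L/R = 3162·0.001/343 = 0.009219.

(a) f₀ = 503.3 Hz  (b) Q = 0.009219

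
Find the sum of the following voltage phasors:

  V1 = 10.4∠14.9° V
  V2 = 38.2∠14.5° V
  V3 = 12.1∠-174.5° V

Step 1 — Convert each phasor to rectangular form:
  V1 = 10.4·(cos(14.9°) + j·sin(14.9°)) = 10.05 + j2.674 V
  V2 = 38.2·(cos(14.5°) + j·sin(14.5°)) = 36.98 + j9.565 V
  V3 = 12.1·(cos(-174.5°) + j·sin(-174.5°)) = -12.04 - j1.16 V
Step 2 — Sum components: V_total = 34.99 + j11.08 V.
Step 3 — Convert to polar: |V_total| = 36.7 V, ∠V_total = 17.6°.

V_total = 36.7∠17.6° V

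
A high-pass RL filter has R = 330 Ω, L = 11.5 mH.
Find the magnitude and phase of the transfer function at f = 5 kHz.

Step 1 — Angular frequency: ω = 2π·5000 = 3.142e+04 rad/s.
Step 2 — Transfer function: H(jω) = jωL/(R + jωL).
Step 3 — Numerator jωL = j·361.3; denominator R + jωL = 330 + j361.3.
Step 4 — H = 0.5452 + j0.498.
Step 5 — Magnitude: |H| = 0.7384 (-2.6 dB); phase: φ = 42.4°.

|H| = 0.7384 (-2.6 dB), φ = 42.4°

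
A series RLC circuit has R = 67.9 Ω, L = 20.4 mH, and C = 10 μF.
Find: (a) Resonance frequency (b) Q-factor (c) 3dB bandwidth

Step 1 — Resonance condition Im(Z)=0 gives ω₀ = 1/√(LC).
Step 2 — ω₀ = 1/√(0.0204·1e-05) = 2214 rad/s.
Step 3 — f₀ = ω₀/(2π) = 352.4 Hz.
Step 4 — Series Q: Q = ω₀L/R = 2214·0.0204/67.9 = 0.6652.
Step 5 — 3dB bandwidth: Δω = ω₀/Q = 3328 rad/s; BW = Δω/(2π) = 529.7 Hz.

(a) f₀ = 352.4 Hz  (b) Q = 0.6652  (c) BW = 529.7 Hz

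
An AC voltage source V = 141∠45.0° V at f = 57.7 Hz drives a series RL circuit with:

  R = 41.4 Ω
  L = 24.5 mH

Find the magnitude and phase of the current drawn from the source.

Step 1 — Angular frequency: ω = 2π·f = 2π·57.7 = 362.5 rad/s.
Step 2 — Component impedances:
  R: Z = R = 41.4 Ω
  L: Z = jωL = j·362.5·0.0245 = 0 + j8.882 Ω
Step 3 — Series combination: Z_total = R + L = 41.4 + j8.882 Ω = 42.34∠12.1° Ω.
Step 4 — Source phasor: V = 141∠45.0° V = 99.7 + j99.7 V.
Step 5 — Ohm's law: I = V / Z_total = (99.7 + j99.7) / (41.4 + j8.882) = 2.796 + j1.808 A.
Step 6 — Convert to polar: |I| = 3.33 A, ∠I = 32.9°.

I = 3.33∠32.9° A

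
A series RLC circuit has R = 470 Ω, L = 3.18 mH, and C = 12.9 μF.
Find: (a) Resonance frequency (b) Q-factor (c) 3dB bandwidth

Step 1 — Resonance: ω₀ = 1/√(LC) = 1/√(0.00318·1.29e-05) = 4937 rad/s.
Step 2 — f₀ = ω₀/(2π) = 785.8 Hz.
Step 3 — Series Q: Q = ω₀L/R = 4937·0.00318/470 = 0.03341.
Step 4 — Bandwidth: Δω = ω₀/Q = 1.478e+05 rad/s; BW = Δω/(2π) = 2.352e+04 Hz.

(a) f₀ = 785.8 Hz  (b) Q = 0.03341  (c) BW = 2.352e+04 Hz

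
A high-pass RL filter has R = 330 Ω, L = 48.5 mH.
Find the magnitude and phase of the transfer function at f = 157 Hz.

Step 1 — Angular frequency: ω = 2π·157 = 986.5 rad/s.
Step 2 — Transfer function: H(jω) = jωL/(R + jωL).
Step 3 — Numerator jωL = j·47.84; denominator R + jωL = 330 + j47.84.
Step 4 — H = 0.02059 + j0.142.
Step 5 — Magnitude: |H| = 0.1435 (-16.9 dB); phase: φ = 81.8°.

|H| = 0.1435 (-16.9 dB), φ = 81.8°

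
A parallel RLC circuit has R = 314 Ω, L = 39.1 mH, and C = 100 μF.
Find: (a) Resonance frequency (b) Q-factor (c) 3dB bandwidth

Step 1 — Resonance: ω₀ = 1/√(LC) = 1/√(0.0391·0.0001) = 505.7 rad/s.
Step 2 — f₀ = ω₀/(2π) = 80.49 Hz.
Step 3 — Parallel Q: Q = R/(ω₀L) = 314/(505.7·0.0391) = 15.88.
Step 4 — Bandwidth: Δω = ω₀/Q = 31.85 rad/s; BW = Δω/(2π) = 5.069 Hz.

(a) f₀ = 80.49 Hz  (b) Q = 15.88  (c) BW = 5.069 Hz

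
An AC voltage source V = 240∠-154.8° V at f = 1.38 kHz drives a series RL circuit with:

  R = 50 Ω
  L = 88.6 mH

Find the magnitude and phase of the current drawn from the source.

Step 1 — Angular frequency: ω = 2π·f = 2π·1380 = 8671 rad/s.
Step 2 — Component impedances:
  R: Z = R = 50 Ω
  L: Z = jωL = j·8671·0.0886 = 0 + j768.2 Ω
Step 3 — Series combination: Z_total = R + L = 50 + j768.2 Ω = 769.9∠86.3° Ω.
Step 4 — Source phasor: V = 240∠-154.8° V = -217.2 - j102.2 V.
Step 5 — Ohm's law: I = V / Z_total = (-217.2 - j102.2) / (50 + j768.2) = -0.1508 + j0.2729 A.
Step 6 — Convert to polar: |I| = 0.3117 A, ∠I = 118.9°.

I = 0.3117∠118.9° A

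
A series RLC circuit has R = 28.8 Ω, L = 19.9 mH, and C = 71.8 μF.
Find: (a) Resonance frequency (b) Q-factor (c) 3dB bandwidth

Step 1 — Resonance condition Im(Z)=0 gives ω₀ = 1/√(LC).
Step 2 — ω₀ = 1/√(0.0199·7.18e-05) = 836.6 rad/s.
Step 3 — f₀ = ω₀/(2π) = 133.1 Hz.
Step 4 — Series Q: Q = ω₀L/R = 836.6·0.0199/28.8 = 0.5781.
Step 5 — 3dB bandwidth: Δω = ω₀/Q = 1447 rad/s; BW = Δω/(2π) = 230.3 Hz.

(a) f₀ = 133.1 Hz  (b) Q = 0.5781  (c) BW = 230.3 Hz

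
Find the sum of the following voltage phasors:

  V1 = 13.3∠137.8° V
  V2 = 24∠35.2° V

Step 1 — Convert each phasor to rectangular form:
  V1 = 13.3·(cos(137.8°) + j·sin(137.8°)) = -9.853 + j8.934 V
  V2 = 24·(cos(35.2°) + j·sin(35.2°)) = 19.61 + j13.83 V
Step 2 — Sum components: V_total = 9.759 + j22.77 V.
Step 3 — Convert to polar: |V_total| = 24.77 V, ∠V_total = 66.8°.

V_total = 24.77∠66.8° V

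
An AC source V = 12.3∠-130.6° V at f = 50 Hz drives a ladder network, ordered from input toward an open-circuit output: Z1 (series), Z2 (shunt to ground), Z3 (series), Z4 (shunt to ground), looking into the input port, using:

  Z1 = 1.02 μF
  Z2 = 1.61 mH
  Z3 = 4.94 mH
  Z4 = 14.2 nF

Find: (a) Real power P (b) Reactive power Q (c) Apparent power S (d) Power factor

Step 1 — Angular frequency: ω = 2π·f = 2π·50 = 314.2 rad/s.
Step 2 — Component impedances:
  Z1: Z = 1/(jωC) = -j/(ω·C) = 0 - j3121 Ω
  Z2: Z = jωL = j·314.2·0.00161 = 0 + j0.5058 Ω
  Z3: Z = jωL = j·314.2·0.00494 = 0 + j1.552 Ω
  Z4: Z = 1/(jωC) = -j/(ω·C) = 0 - j2.242e+05 Ω
Step 3 — Ladder network (open output): work backward from the far end, alternating series and parallel combinations. Z_in = 0 - j3120 Ω = 3120∠-90.0° Ω.
Step 4 — Source phasor: V = 12.3∠-130.6° V = -8.005 - j9.339 V.
Step 5 — Current: I = V / Z = 0.002993 - j0.002565 A = 0.003942∠-40.6° A.
Step 6 — Complex power: S = V·I* = 0 - j0.04849 VA.
Step 7 — Real power: P = Re(S) = 0 W.
Step 8 — Reactive power: Q = Im(S) = -0.04849 VAR.
Step 9 — Apparent power: |S| = 0.04849 VA.
Step 10 — Power factor: PF = P/|S| = 0 (leading).

(a) P = 0 W  (b) Q = -0.04849 VAR  (c) S = 0.04849 VA  (d) PF = 0 (leading)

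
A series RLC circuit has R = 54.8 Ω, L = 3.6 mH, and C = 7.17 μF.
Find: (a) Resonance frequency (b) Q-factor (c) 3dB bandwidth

Step 1 — Resonance condition Im(Z)=0 gives ω₀ = 1/√(LC).
Step 2 — ω₀ = 1/√(0.0036·7.17e-06) = 6224 rad/s.
Step 3 — f₀ = ω₀/(2π) = 990.6 Hz.
Step 4 — Series Q: Q = ω₀L/R = 6224·0.0036/54.8 = 0.4089.
Step 5 — 3dB bandwidth: Δω = ω₀/Q = 1.522e+04 rad/s; BW = Δω/(2π) = 2423 Hz.

(a) f₀ = 990.6 Hz  (b) Q = 0.4089  (c) BW = 2423 Hz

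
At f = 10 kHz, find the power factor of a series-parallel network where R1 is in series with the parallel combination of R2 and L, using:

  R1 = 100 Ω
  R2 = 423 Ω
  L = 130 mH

Step 1 — Angular frequency: ω = 2π·f = 2π·1e+04 = 6.283e+04 rad/s.
Step 2 — Component impedances:
  R1: Z = R = 100 Ω
  R2: Z = R = 423 Ω
  L: Z = jωL = j·6.283e+04·0.13 = 0 + j8168 Ω
Step 3 — Parallel branch: R2 || L = 1/(1/R2 + 1/L) = 421.9 + j21.85 Ω.
Step 4 — Series with R1: Z_total = R1 + (R2 || L) = 521.9 + j21.85 Ω = 522.3∠2.4° Ω.
Step 5 — Power factor: PF = cos(φ) = Re(Z)/|Z| = 521.87/522.33 = 0.9991.
Step 6 — Type: Im(Z) = 21.85 ⇒ lagging (phase φ = 2.4°).

PF = 0.9991 (lagging, φ = 2.4°)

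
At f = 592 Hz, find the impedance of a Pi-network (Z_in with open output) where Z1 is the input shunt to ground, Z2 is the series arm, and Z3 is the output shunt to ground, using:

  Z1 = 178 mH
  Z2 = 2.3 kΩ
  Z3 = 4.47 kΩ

Step 1 — Angular frequency: ω = 2π·f = 2π·592 = 3720 rad/s.
Step 2 — Component impedances:
  Z1: Z = jωL = j·3720·0.178 = 0 + j662.1 Ω
  Z2: Z = R = 2300 Ω
  Z3: Z = R = 4470 Ω
Step 3 — With open output, the series arm Z2 and the output shunt Z3 appear in series to ground: Z2 + Z3 = 6770 Ω.
Step 4 — Parallel with input shunt Z1: Z_in = Z1 || (Z2 + Z3) = 64.14 + j655.8 Ω = 659∠84.4° Ω.

Z = 64.14 + j655.8 Ω = 659∠84.4° Ω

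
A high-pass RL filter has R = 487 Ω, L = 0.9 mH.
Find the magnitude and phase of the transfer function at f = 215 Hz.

Step 1 — Angular frequency: ω = 2π·215 = 1351 rad/s.
Step 2 — Transfer function: H(jω) = jωL/(R + jωL).
Step 3 — Numerator jωL = j·1.216; denominator R + jωL = 487 + j1.216.
Step 4 — H = 6.232e-06 + j0.002496.
Step 5 — Magnitude: |H| = 0.002496 (-52.1 dB); phase: φ = 89.9°.

|H| = 0.002496 (-52.1 dB), φ = 89.9°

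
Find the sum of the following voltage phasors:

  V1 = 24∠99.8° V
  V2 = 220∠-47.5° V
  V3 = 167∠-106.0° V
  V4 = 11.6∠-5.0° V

Step 1 — Convert each phasor to rectangular form:
  V1 = 24·(cos(99.8°) + j·sin(99.8°)) = -4.085 + j23.65 V
  V2 = 220·(cos(-47.5°) + j·sin(-47.5°)) = 148.6 - j162.2 V
  V3 = 167·(cos(-106.0°) + j·sin(-106.0°)) = -46.03 - j160.5 V
  V4 = 11.6·(cos(-5.0°) + j·sin(-5.0°)) = 11.56 - j1.011 V
Step 2 — Sum components: V_total = 110.1 - j300.1 V.
Step 3 — Convert to polar: |V_total| = 319.6 V, ∠V_total = -69.9°.

V_total = 319.6∠-69.9° V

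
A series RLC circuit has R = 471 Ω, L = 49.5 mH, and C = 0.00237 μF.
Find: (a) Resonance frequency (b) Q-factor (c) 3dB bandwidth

Step 1 — Resonance: ω₀ = 1/√(LC) = 1/√(0.0495·2.37e-09) = 9.233e+04 rad/s.
Step 2 — f₀ = ω₀/(2π) = 1.469e+04 Hz.
Step 3 — Series Q: Q = ω₀L/R = 9.233e+04·0.0495/471 = 9.703.
Step 4 — Bandwidth: Δω = ω₀/Q = 9515 rad/s; BW = Δω/(2π) = 1514 Hz.

(a) f₀ = 1.469e+04 Hz  (b) Q = 9.703  (c) BW = 1514 Hz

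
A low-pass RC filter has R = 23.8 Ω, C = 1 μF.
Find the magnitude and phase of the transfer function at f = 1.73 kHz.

Step 1 — Angular frequency: ω = 2π·1730 = 1.087e+04 rad/s.
Step 2 — Transfer function: H(jω) = 1/(1 + jωRC).
Step 3 — Denominator: 1 + jωRC = 1 + j·1.087e+04·23.8·1e-06 = 1 + j0.2587.
Step 4 — H = 0.9373 - j0.2425.
Step 5 — Magnitude: |H| = 0.9681 (-0.3 dB); phase: φ = -14.5°.

|H| = 0.9681 (-0.3 dB), φ = -14.5°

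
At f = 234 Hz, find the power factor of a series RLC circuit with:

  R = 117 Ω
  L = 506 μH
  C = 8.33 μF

Step 1 — Angular frequency: ω = 2π·f = 2π·234 = 1470 rad/s.
Step 2 — Component impedances:
  R: Z = R = 117 Ω
  L: Z = jωL = j·1470·0.000506 = 0 + j0.744 Ω
  C: Z = 1/(jωC) = -j/(ω·C) = 0 - j81.65 Ω
Step 3 — Series combination: Z_total = R + L + C = 117 - j80.91 Ω = 142.2∠-34.7° Ω.
Step 4 — Power factor: PF = cos(φ) = Re(Z)/|Z| = 117/142.25 = 0.8225.
Step 5 — Type: Im(Z) = -80.91 ⇒ leading (phase φ = -34.7°).

PF = 0.8225 (leading, φ = -34.7°)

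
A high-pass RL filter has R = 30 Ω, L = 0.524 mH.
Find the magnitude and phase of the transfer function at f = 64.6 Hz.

Step 1 — Angular frequency: ω = 2π·64.6 = 405.9 rad/s.
Step 2 — Transfer function: H(jω) = jωL/(R + jωL).
Step 3 — Numerator jωL = j·0.2127; denominator R + jωL = 30 + j0.2127.
Step 4 — H = 5.026e-05 + j0.007089.
Step 5 — Magnitude: |H| = 0.007089 (-43.0 dB); phase: φ = 89.6°.

|H| = 0.007089 (-43.0 dB), φ = 89.6°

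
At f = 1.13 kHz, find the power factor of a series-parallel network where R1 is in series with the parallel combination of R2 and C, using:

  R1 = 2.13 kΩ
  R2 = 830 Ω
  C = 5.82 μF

Step 1 — Angular frequency: ω = 2π·f = 2π·1130 = 7100 rad/s.
Step 2 — Component impedances:
  R1: Z = R = 2130 Ω
  R2: Z = R = 830 Ω
  C: Z = 1/(jωC) = -j/(ω·C) = 0 - j24.2 Ω
Step 3 — Parallel branch: R2 || C = 1/(1/R2 + 1/C) = 0.705 - j24.18 Ω.
Step 4 — Series with R1: Z_total = R1 + (R2 || C) = 2131 - j24.18 Ω = 2131∠-0.7° Ω.
Step 5 — Power factor: PF = cos(φ) = Re(Z)/|Z| = 2130.71/2130.84 = 0.9999.
Step 6 — Type: Im(Z) = -24.18 ⇒ leading (phase φ = -0.7°).

PF = 0.9999 (leading, φ = -0.7°)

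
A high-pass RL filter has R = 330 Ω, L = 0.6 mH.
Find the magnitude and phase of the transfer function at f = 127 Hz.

Step 1 — Angular frequency: ω = 2π·127 = 798 rad/s.
Step 2 — Transfer function: H(jω) = jωL/(R + jωL).
Step 3 — Numerator jωL = j·0.4788; denominator R + jωL = 330 + j0.4788.
Step 4 — H = 2.105e-06 + j0.001451.
Step 5 — Magnitude: |H| = 0.001451 (-56.8 dB); phase: φ = 89.9°.

|H| = 0.001451 (-56.8 dB), φ = 89.9°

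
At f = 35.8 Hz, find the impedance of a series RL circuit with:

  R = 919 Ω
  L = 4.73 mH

Step 1 — Angular frequency: ω = 2π·f = 2π·35.8 = 224.9 rad/s.
Step 2 — Component impedances:
  R: Z = R = 919 Ω
  L: Z = jωL = j·224.9·0.00473 = 0 + j1.064 Ω
Step 3 — Series combination: Z_total = R + L = 919 + j1.064 Ω = 919∠0.1° Ω.

Z = 919 + j1.064 Ω = 919∠0.1° Ω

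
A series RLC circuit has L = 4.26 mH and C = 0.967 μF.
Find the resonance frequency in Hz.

Step 1 — Resonance condition Im(Z)=0 gives ω₀ = 1/√(LC).
Step 2 — ω₀ = 1/√(0.00426·9.67e-07) = 1.558e+04 rad/s.
Step 3 — f₀ = ω₀/(2π) = 2480 Hz.

f₀ = 2480 Hz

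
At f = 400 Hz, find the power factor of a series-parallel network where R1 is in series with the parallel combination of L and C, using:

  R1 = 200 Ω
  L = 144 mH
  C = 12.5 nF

Step 1 — Angular frequency: ω = 2π·f = 2π·400 = 2513 rad/s.
Step 2 — Component impedances:
  R1: Z = R = 200 Ω
  L: Z = jωL = j·2513·0.144 = 0 + j361.9 Ω
  C: Z = 1/(jωC) = -j/(ω·C) = 0 - j3.183e+04 Ω
Step 3 — Parallel branch: L || C = 1/(1/L + 1/C) = 0 + j366.1 Ω.
Step 4 — Series with R1: Z_total = R1 + (L || C) = 200 + j366.1 Ω = 417.1∠61.4° Ω.
Step 5 — Power factor: PF = cos(φ) = Re(Z)/|Z| = 200/417.145 = 0.4794.
Step 6 — Type: Im(Z) = 366.1 ⇒ lagging (phase φ = 61.4°).

PF = 0.4794 (lagging, φ = 61.4°)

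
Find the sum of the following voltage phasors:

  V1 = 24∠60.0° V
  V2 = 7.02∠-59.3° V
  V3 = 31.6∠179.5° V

Step 1 — Convert each phasor to rectangular form:
  V1 = 24·(cos(60.0°) + j·sin(60.0°)) = 12 + j20.78 V
  V2 = 7.02·(cos(-59.3°) + j·sin(-59.3°)) = 3.584 - j6.036 V
  V3 = 31.6·(cos(179.5°) + j·sin(179.5°)) = -31.6 + j0.2758 V
Step 2 — Sum components: V_total = -16.01 + j15.02 V.
Step 3 — Convert to polar: |V_total| = 21.96 V, ∠V_total = 136.8°.

V_total = 21.96∠136.8° V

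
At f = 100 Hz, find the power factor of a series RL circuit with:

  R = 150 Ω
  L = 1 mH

Step 1 — Angular frequency: ω = 2π·f = 2π·100 = 628.3 rad/s.
Step 2 — Component impedances:
  R: Z = R = 150 Ω
  L: Z = jωL = j·628.3·0.001 = 0 + j0.6283 Ω
Step 3 — Series combination: Z_total = R + L = 150 + j0.6283 Ω = 150∠0.2° Ω.
Step 4 — Power factor: PF = cos(φ) = Re(Z)/|Z| = 150/150 = 1.
Step 5 — Type: Im(Z) = 0.6283 ⇒ lagging (phase φ = 0.2°).

PF = 1 (lagging, φ = 0.2°)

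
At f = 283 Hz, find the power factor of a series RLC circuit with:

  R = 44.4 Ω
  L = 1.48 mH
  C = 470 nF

Step 1 — Angular frequency: ω = 2π·f = 2π·283 = 1778 rad/s.
Step 2 — Component impedances:
  R: Z = R = 44.4 Ω
  L: Z = jωL = j·1778·0.00148 = 0 + j2.632 Ω
  C: Z = 1/(jωC) = -j/(ω·C) = 0 - j1197 Ω
Step 3 — Series combination: Z_total = R + L + C = 44.4 - j1194 Ω = 1195∠-87.9° Ω.
Step 4 — Power factor: PF = cos(φ) = Re(Z)/|Z| = 44.4/1194.8 = 0.03716.
Step 5 — Type: Im(Z) = -1194 ⇒ leading (phase φ = -87.9°).

PF = 0.03716 (leading, φ = -87.9°)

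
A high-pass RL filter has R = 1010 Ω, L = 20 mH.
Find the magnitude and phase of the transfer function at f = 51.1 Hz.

Step 1 — Angular frequency: ω = 2π·51.1 = 321.1 rad/s.
Step 2 — Transfer function: H(jω) = jωL/(R + jωL).
Step 3 — Numerator jωL = j·6.421; denominator R + jωL = 1010 + j6.421.
Step 4 — H = 4.042e-05 + j0.006358.
Step 5 — Magnitude: |H| = 0.006358 (-43.9 dB); phase: φ = 89.6°.

|H| = 0.006358 (-43.9 dB), φ = 89.6°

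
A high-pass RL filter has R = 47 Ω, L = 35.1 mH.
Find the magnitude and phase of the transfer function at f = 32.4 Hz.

Step 1 — Angular frequency: ω = 2π·32.4 = 203.6 rad/s.
Step 2 — Transfer function: H(jω) = jωL/(R + jωL).
Step 3 — Numerator jωL = j·7.145; denominator R + jωL = 47 + j7.145.
Step 4 — H = 0.02259 + j0.1486.
Step 5 — Magnitude: |H| = 0.1503 (-16.5 dB); phase: φ = 81.4°.

|H| = 0.1503 (-16.5 dB), φ = 81.4°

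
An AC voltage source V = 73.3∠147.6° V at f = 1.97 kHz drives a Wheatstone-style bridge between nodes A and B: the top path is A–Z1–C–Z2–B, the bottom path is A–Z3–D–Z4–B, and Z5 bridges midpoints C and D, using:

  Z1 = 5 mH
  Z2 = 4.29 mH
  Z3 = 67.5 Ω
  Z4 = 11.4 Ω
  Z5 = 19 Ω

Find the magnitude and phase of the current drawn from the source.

Step 1 — Angular frequency: ω = 2π·f = 2π·1970 = 1.238e+04 rad/s.
Step 2 — Component impedances:
  Z1: Z = jωL = j·1.238e+04·0.005 = 0 + j61.89 Ω
  Z2: Z = jωL = j·1.238e+04·0.00429 = 0 + j53.1 Ω
  Z3: Z = R = 67.5 Ω
  Z4: Z = R = 11.4 Ω
  Z5: Z = R = 19 Ω
Step 3 — Bridge requires nodal analysis (the Z5 bridge couples midpoints C and D, so the two paths cannot be reduced to a simple series/parallel combination). Setting node B to ground and injecting 1 A at node A, the 3-node admittance system at A, C, D solves to V_A = Z_AB = 45.46 + j32.9 Ω = 56.12∠35.9° Ω.
Step 4 — Source phasor: V = 73.3∠147.6° V = -61.89 + j39.28 V.
Step 5 — Ohm's law: I = V / Z_total = (-61.89 + j39.28) / (45.46 + j32.9) = -0.4831 + j1.214 A.
Step 6 — Convert to polar: |I| = 1.306 A, ∠I = 111.7°.

I = 1.306∠111.7° A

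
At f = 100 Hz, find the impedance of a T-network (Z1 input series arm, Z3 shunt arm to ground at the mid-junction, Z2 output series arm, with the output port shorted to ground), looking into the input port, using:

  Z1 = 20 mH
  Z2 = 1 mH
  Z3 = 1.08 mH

Step 1 — Angular frequency: ω = 2π·f = 2π·100 = 628.3 rad/s.
Step 2 — Component impedances:
  Z1: Z = jωL = j·628.3·0.02 = 0 + j12.57 Ω
  Z2: Z = jωL = j·628.3·0.001 = 0 + j0.6283 Ω
  Z3: Z = jωL = j·628.3·0.00108 = 0 + j0.6786 Ω
Step 3 — With the output port shorted to ground, the output series arm Z2 runs from the junction to ground; the shunt arm Z3 also runs from the junction to ground. They appear in parallel: Z3 || Z2 = 0 + j0.3262 Ω.
Step 4 — Series with input arm Z1: Z_in = Z1 + (Z3 || Z2) = 0 + j12.89 Ω = 12.89∠90.0° Ω.

Z = 0 + j12.89 Ω = 12.89∠90.0° Ω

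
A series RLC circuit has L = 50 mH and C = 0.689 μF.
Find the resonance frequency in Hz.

Step 1 — Resonance condition Im(Z)=0 gives ω₀ = 1/√(LC).
Step 2 — ω₀ = 1/√(0.05·6.89e-07) = 5388 rad/s.
Step 3 — f₀ = ω₀/(2π) = 857.5 Hz.

f₀ = 857.5 Hz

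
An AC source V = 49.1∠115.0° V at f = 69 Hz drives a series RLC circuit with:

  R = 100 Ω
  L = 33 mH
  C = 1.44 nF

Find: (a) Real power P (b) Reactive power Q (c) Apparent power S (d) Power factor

Step 1 — Angular frequency: ω = 2π·f = 2π·69 = 433.5 rad/s.
Step 2 — Component impedances:
  R: Z = R = 100 Ω
  L: Z = jωL = j·433.5·0.033 = 0 + j14.31 Ω
  C: Z = 1/(jωC) = -j/(ω·C) = 0 - j1.602e+06 Ω
Step 3 — Series combination: Z_total = R + L + C = 100 - j1.602e+06 Ω = 1.602e+06∠-90.0° Ω.
Step 4 — Source phasor: V = 49.1∠115.0° V = -20.75 + j44.5 V.
Step 5 — Current: I = V / Z = -2.778e-05 - j1.295e-05 A = 3.065e-05∠-155.0° A.
Step 6 — Complex power: S = V·I* = 9.396e-08 - j0.001505 VA.
Step 7 — Real power: P = Re(S) = 9.396e-08 W.
Step 8 — Reactive power: Q = Im(S) = -0.001505 VAR.
Step 9 — Apparent power: |S| = 0.001505 VA.
Step 10 — Power factor: PF = P/|S| = 6.243e-05 (leading).

(a) P = 9.396e-08 W  (b) Q = -0.001505 VAR  (c) S = 0.001505 VA  (d) PF = 6.243e-05 (leading)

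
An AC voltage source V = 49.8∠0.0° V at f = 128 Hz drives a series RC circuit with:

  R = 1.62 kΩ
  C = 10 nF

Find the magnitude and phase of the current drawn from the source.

Step 1 — Angular frequency: ω = 2π·f = 2π·128 = 804.2 rad/s.
Step 2 — Component impedances:
  R: Z = R = 1620 Ω
  C: Z = 1/(jωC) = -j/(ω·C) = 0 - j1.243e+05 Ω
Step 3 — Series combination: Z_total = R + C = 1620 - j1.243e+05 Ω = 1.244e+05∠-89.3° Ω.
Step 4 — Source phasor: V = 49.8∠0.0° V = 49.8 V.
Step 5 — Ohm's law: I = V / Z_total = (49.8) / (1620 - j1.243e+05) = 5.217e-06 + j0.0004004 A.
Step 6 — Convert to polar: |I| = 0.0004005 A, ∠I = 89.3°.

I = 0.0004005∠89.3° A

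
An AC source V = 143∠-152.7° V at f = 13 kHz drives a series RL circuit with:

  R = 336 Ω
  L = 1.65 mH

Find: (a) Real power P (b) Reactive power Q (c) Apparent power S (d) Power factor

Step 1 — Angular frequency: ω = 2π·f = 2π·1.3e+04 = 8.168e+04 rad/s.
Step 2 — Component impedances:
  R: Z = R = 336 Ω
  L: Z = jωL = j·8.168e+04·0.00165 = 0 + j134.8 Ω
Step 3 — Series combination: Z_total = R + L = 336 + j134.8 Ω = 362∠21.9° Ω.
Step 4 — Source phasor: V = 143∠-152.7° V = -127.1 - j65.59 V.
Step 5 — Current: I = V / Z = -0.3932 - j0.03747 A = 0.395∠-174.6° A.
Step 6 — Complex power: S = V·I* = 52.43 + j21.03 VA.
Step 7 — Real power: P = Re(S) = 52.43 W.
Step 8 — Reactive power: Q = Im(S) = 21.03 VAR.
Step 9 — Apparent power: |S| = 56.49 VA.
Step 10 — Power factor: PF = P/|S| = 0.9281 (lagging).

(a) P = 52.43 W  (b) Q = 21.03 VAR  (c) S = 56.49 VA  (d) PF = 0.9281 (lagging)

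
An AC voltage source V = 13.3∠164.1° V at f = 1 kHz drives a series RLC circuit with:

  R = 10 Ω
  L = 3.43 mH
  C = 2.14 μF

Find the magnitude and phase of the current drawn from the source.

Step 1 — Angular frequency: ω = 2π·f = 2π·1000 = 6283 rad/s.
Step 2 — Component impedances:
  R: Z = R = 10 Ω
  L: Z = jωL = j·6283·0.00343 = 0 + j21.55 Ω
  C: Z = 1/(jωC) = -j/(ω·C) = 0 - j74.37 Ω
Step 3 — Series combination: Z_total = R + L + C = 10 - j52.82 Ω = 53.76∠-79.3° Ω.
Step 4 — Source phasor: V = 13.3∠164.1° V = -12.79 + j3.644 V.
Step 5 — Ohm's law: I = V / Z_total = (-12.79 + j3.644) / (10 - j52.82) = -0.1109 - j0.2212 A.
Step 6 — Convert to polar: |I| = 0.2474 A, ∠I = -116.6°.

I = 0.2474∠-116.6° A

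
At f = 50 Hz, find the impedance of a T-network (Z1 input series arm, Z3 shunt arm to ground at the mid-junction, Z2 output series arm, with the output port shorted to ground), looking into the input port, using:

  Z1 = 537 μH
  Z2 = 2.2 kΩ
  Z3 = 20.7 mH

Step 1 — Angular frequency: ω = 2π·f = 2π·50 = 314.2 rad/s.
Step 2 — Component impedances:
  Z1: Z = jωL = j·314.2·0.000537 = 0 + j0.1687 Ω
  Z2: Z = R = 2200 Ω
  Z3: Z = jωL = j·314.2·0.0207 = 0 + j6.503 Ω
Step 3 — With the output port shorted to ground, the output series arm Z2 runs from the junction to ground; the shunt arm Z3 also runs from the junction to ground. They appear in parallel: Z3 || Z2 = 0.01922 + j6.503 Ω.
Step 4 — Series with input arm Z1: Z_in = Z1 + (Z3 || Z2) = 0.01922 + j6.672 Ω = 6.672∠89.8° Ω.

Z = 0.01922 + j6.672 Ω = 6.672∠89.8° Ω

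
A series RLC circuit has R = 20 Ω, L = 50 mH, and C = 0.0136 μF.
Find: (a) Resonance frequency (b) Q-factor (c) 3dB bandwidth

Step 1 — Resonance condition Im(Z)=0 gives ω₀ = 1/√(LC).
Step 2 — ω₀ = 1/√(0.05·1.36e-08) = 3.835e+04 rad/s.
Step 3 — f₀ = ω₀/(2π) = 6103 Hz.
Step 4 — Series Q: Q = ω₀L/R = 3.835e+04·0.05/20 = 95.87.
Step 5 — 3dB bandwidth: Δω = ω₀/Q = 400 rad/s; BW = Δω/(2π) = 63.66 Hz.

(a) f₀ = 6103 Hz  (b) Q = 95.87  (c) BW = 63.66 Hz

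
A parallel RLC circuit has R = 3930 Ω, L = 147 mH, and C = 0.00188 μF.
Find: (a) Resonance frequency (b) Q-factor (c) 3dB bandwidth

Step 1 — Resonance: ω₀ = 1/√(LC) = 1/√(0.147·1.88e-09) = 6.015e+04 rad/s.
Step 2 — f₀ = ω₀/(2π) = 9574 Hz.
Step 3 — Parallel Q: Q = R/(ω₀L) = 3930/(6.015e+04·0.147) = 0.4444.
Step 4 — Bandwidth: Δω = ω₀/Q = 1.353e+05 rad/s; BW = Δω/(2π) = 2.154e+04 Hz.

(a) f₀ = 9574 Hz  (b) Q = 0.4444  (c) BW = 2.154e+04 Hz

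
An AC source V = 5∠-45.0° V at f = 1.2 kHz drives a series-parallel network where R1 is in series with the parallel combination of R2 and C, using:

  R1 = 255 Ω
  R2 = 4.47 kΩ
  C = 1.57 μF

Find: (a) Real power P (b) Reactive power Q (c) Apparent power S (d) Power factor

Step 1 — Angular frequency: ω = 2π·f = 2π·1200 = 7540 rad/s.
Step 2 — Component impedances:
  R1: Z = R = 255 Ω
  R2: Z = R = 4470 Ω
  C: Z = 1/(jωC) = -j/(ω·C) = 0 - j84.48 Ω
Step 3 — Parallel branch: R2 || C = 1/(1/R2 + 1/C) = 1.596 - j84.45 Ω.
Step 4 — Series with R1: Z_total = R1 + (R2 || C) = 256.6 - j84.45 Ω = 270.1∠-18.2° Ω.
Step 5 — Source phasor: V = 5∠-45.0° V = 3.536 - j3.536 V.
Step 6 — Current: I = V / Z = 0.01652 - j0.008341 A = 0.01851∠-26.8° A.
Step 7 — Complex power: S = V·I* = 0.08791 - j0.02893 VA.
Step 8 — Real power: P = Re(S) = 0.08791 W.
Step 9 — Reactive power: Q = Im(S) = -0.02893 VAR.
Step 10 — Apparent power: |S| = 0.09255 VA.
Step 11 — Power factor: PF = P/|S| = 0.9499 (leading).

(a) P = 0.08791 W  (b) Q = -0.02893 VAR  (c) S = 0.09255 VA  (d) PF = 0.9499 (leading)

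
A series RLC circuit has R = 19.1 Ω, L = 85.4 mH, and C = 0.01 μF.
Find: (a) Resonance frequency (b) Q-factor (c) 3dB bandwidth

Step 1 — Resonance: ω₀ = 1/√(LC) = 1/√(0.0854·1e-08) = 3.422e+04 rad/s.
Step 2 — f₀ = ω₀/(2π) = 5446 Hz.
Step 3 — Series Q: Q = ω₀L/R = 3.422e+04·0.0854/19.1 = 153.
Step 4 — Bandwidth: Δω = ω₀/Q = 223.7 rad/s; BW = Δω/(2π) = 35.6 Hz.

(a) f₀ = 5446 Hz  (b) Q = 153  (c) BW = 35.6 Hz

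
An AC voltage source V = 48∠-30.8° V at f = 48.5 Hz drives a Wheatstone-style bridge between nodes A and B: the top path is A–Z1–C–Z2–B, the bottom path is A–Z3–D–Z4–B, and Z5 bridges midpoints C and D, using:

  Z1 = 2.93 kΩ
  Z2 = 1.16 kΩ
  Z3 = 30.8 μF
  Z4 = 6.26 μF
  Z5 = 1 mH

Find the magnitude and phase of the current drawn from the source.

Step 1 — Angular frequency: ω = 2π·f = 2π·48.5 = 304.7 rad/s.
Step 2 — Component impedances:
  Z1: Z = R = 2930 Ω
  Z2: Z = R = 1160 Ω
  Z3: Z = 1/(jωC) = -j/(ω·C) = 0 - j106.5 Ω
  Z4: Z = 1/(jωC) = -j/(ω·C) = 0 - j524.2 Ω
  Z5: Z = jωL = j·304.7·0.001 = 0 + j0.3047 Ω
Step 3 — Bridge requires nodal analysis (the Z5 bridge couples midpoints C and D, so the two paths cannot be reduced to a simple series/parallel combination). Setting node B to ground and injecting 1 A at node A, the 3-node admittance system at A, C, D solves to V_A = Z_AB = 200.6 - j541.7 Ω = 577.7∠-69.7° Ω.
Step 4 — Source phasor: V = 48∠-30.8° V = 41.23 - j24.58 V.
Step 5 — Ohm's law: I = V / Z_total = (41.23 - j24.58) / (200.6 - j541.7) = 0.06468 + j0.05215 A.
Step 6 — Convert to polar: |I| = 0.08309 A, ∠I = 38.9°.

I = 0.08309∠38.9° A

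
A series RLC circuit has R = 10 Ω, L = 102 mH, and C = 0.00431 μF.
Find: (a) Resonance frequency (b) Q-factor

Step 1 — Resonance condition Im(Z)=0 gives ω₀ = 1/√(LC).
Step 2 — ω₀ = 1/√(0.102·4.31e-09) = 4.769e+04 rad/s.
Step 3 — f₀ = ω₀/(2π) = 7591 Hz.
Step 4 — Series Q: Q = ω₀L/R = 4.769e+04·0.102/10 = 486.5.

(a) f₀ = 7591 Hz  (b) Q = 486.5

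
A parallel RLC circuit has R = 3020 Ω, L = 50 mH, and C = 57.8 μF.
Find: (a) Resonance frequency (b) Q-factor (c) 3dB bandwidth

Step 1 — Resonance: ω₀ = 1/√(LC) = 1/√(0.05·5.78e-05) = 588.2 rad/s.
Step 2 — f₀ = ω₀/(2π) = 93.62 Hz.
Step 3 — Parallel Q: Q = R/(ω₀L) = 3020/(588.2·0.05) = 102.7.
Step 4 — Bandwidth: Δω = ω₀/Q = 5.729 rad/s; BW = Δω/(2π) = 0.9118 Hz.

(a) f₀ = 93.62 Hz  (b) Q = 102.7  (c) BW = 0.9118 Hz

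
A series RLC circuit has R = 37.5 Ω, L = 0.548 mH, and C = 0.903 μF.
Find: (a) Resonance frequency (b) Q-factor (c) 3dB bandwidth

Step 1 — Resonance condition Im(Z)=0 gives ω₀ = 1/√(LC).
Step 2 — ω₀ = 1/√(0.000548·9.03e-07) = 4.495e+04 rad/s.
Step 3 — f₀ = ω₀/(2π) = 7155 Hz.
Step 4 — Series Q: Q = ω₀L/R = 4.495e+04·0.000548/37.5 = 0.6569.
Step 5 — 3dB bandwidth: Δω = ω₀/Q = 6.843e+04 rad/s; BW = Δω/(2π) = 1.089e+04 Hz.

(a) f₀ = 7155 Hz  (b) Q = 0.6569  (c) BW = 1.089e+04 Hz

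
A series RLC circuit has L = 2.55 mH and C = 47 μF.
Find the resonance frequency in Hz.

Step 1 — Resonance condition Im(Z)=0 gives ω₀ = 1/√(LC).
Step 2 — ω₀ = 1/√(0.00255·4.7e-05) = 2889 rad/s.
Step 3 — f₀ = ω₀/(2π) = 459.7 Hz.

f₀ = 459.7 Hz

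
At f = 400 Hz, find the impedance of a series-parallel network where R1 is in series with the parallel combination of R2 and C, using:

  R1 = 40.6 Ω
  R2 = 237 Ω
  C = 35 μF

Step 1 — Angular frequency: ω = 2π·f = 2π·400 = 2513 rad/s.
Step 2 — Component impedances:
  R1: Z = R = 40.6 Ω
  R2: Z = R = 237 Ω
  C: Z = 1/(jωC) = -j/(ω·C) = 0 - j11.37 Ω
Step 3 — Parallel branch: R2 || C = 1/(1/R2 + 1/C) = 0.544 - j11.34 Ω.
Step 4 — Series with R1: Z_total = R1 + (R2 || C) = 41.14 - j11.34 Ω = 42.68∠-15.4° Ω.

Z = 41.14 - j11.34 Ω = 42.68∠-15.4° Ω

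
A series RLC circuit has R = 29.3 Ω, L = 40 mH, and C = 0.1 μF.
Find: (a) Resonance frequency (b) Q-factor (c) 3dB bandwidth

Step 1 — Resonance: ω₀ = 1/√(LC) = 1/√(0.04·1e-07) = 1.581e+04 rad/s.
Step 2 — f₀ = ω₀/(2π) = 2516 Hz.
Step 3 — Series Q: Q = ω₀L/R = 1.581e+04·0.04/29.3 = 21.59.
Step 4 — Bandwidth: Δω = ω₀/Q = 732.5 rad/s; BW = Δω/(2π) = 116.6 Hz.

(a) f₀ = 2516 Hz  (b) Q = 21.59  (c) BW = 116.6 Hz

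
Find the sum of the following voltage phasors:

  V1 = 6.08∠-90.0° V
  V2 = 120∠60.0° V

Step 1 — Convert each phasor to rectangular form:
  V1 = 6.08·(cos(-90.0°) + j·sin(-90.0°)) = 0 - j6.08 V
  V2 = 120·(cos(60.0°) + j·sin(60.0°)) = 60 + j103.9 V
Step 2 — Sum components: V_total = 60 + j97.84 V.
Step 3 — Convert to polar: |V_total| = 114.8 V, ∠V_total = 58.5°.

V_total = 114.8∠58.5° V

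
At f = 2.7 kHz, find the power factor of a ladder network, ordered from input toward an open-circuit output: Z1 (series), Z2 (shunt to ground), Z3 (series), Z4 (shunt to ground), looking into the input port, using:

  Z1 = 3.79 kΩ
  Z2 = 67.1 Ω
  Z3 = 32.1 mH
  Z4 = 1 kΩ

Step 1 — Angular frequency: ω = 2π·f = 2π·2700 = 1.696e+04 rad/s.
Step 2 — Component impedances:
  Z1: Z = R = 3790 Ω
  Z2: Z = R = 67.1 Ω
  Z3: Z = jωL = j·1.696e+04·0.0321 = 0 + j544.6 Ω
  Z4: Z = R = 1000 Ω
Step 3 — Ladder network (open output): work backward from the far end, alternating series and parallel combinations. Z_in = 3854 + j1.708 Ω = 3854∠0.0° Ω.
Step 4 — Power factor: PF = cos(φ) = Re(Z)/|Z| = 3854/3854 = 1.
Step 5 — Type: Im(Z) = 1.708 ⇒ lagging (phase φ = 0.0°).

PF = 1 (lagging, φ = 0.0°)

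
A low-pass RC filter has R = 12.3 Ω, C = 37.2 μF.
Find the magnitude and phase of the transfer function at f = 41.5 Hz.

Step 1 — Angular frequency: ω = 2π·41.5 = 260.8 rad/s.
Step 2 — Transfer function: H(jω) = 1/(1 + jωRC).
Step 3 — Denominator: 1 + jωRC = 1 + j·260.8·12.3·3.72e-05 = 1 + j0.1193.
Step 4 — H = 0.986 - j0.1176.
Step 5 — Magnitude: |H| = 0.993 (-0.1 dB); phase: φ = -6.8°.

|H| = 0.993 (-0.1 dB), φ = -6.8°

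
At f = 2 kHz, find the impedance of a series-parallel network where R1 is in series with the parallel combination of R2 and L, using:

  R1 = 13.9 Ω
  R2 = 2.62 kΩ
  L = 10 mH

Step 1 — Angular frequency: ω = 2π·f = 2π·2000 = 1.257e+04 rad/s.
Step 2 — Component impedances:
  R1: Z = R = 13.9 Ω
  R2: Z = R = 2620 Ω
  L: Z = jωL = j·1.257e+04·0.01 = 0 + j125.7 Ω
Step 3 — Parallel branch: R2 || L = 1/(1/R2 + 1/L) = 6.013 + j125.4 Ω.
Step 4 — Series with R1: Z_total = R1 + (R2 || L) = 19.91 + j125.4 Ω = 126.9∠81.0° Ω.

Z = 19.91 + j125.4 Ω = 126.9∠81.0° Ω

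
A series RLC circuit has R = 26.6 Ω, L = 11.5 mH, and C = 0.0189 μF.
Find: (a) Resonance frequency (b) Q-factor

Step 1 — Resonance condition Im(Z)=0 gives ω₀ = 1/√(LC).
Step 2 — ω₀ = 1/√(0.0115·1.89e-08) = 6.783e+04 rad/s.
Step 3 — f₀ = ω₀/(2π) = 1.08e+04 Hz.
Step 4 — Series Q: Q = ω₀L/R = 6.783e+04·0.0115/26.6 = 29.32.

(a) f₀ = 1.08e+04 Hz  (b) Q = 29.32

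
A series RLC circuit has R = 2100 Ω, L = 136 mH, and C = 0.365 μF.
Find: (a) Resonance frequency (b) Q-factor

Step 1 — Resonance condition Im(Z)=0 gives ω₀ = 1/√(LC).
Step 2 — ω₀ = 1/√(0.136·3.65e-07) = 4488 rad/s.
Step 3 — f₀ = ω₀/(2π) = 714.3 Hz.
Step 4 — Series Q: Q = ω₀L/R = 4488·0.136/2100 = 0.2907.

(a) f₀ = 714.3 Hz  (b) Q = 0.2907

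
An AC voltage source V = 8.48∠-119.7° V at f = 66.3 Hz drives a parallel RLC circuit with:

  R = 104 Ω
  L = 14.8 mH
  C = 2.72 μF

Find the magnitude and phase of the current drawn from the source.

Step 1 — Angular frequency: ω = 2π·f = 2π·66.3 = 416.6 rad/s.
Step 2 — Component impedances:
  R: Z = R = 104 Ω
  L: Z = jωL = j·416.6·0.0148 = 0 + j6.165 Ω
  C: Z = 1/(jωC) = -j/(ω·C) = 0 - j882.5 Ω
Step 3 — Parallel combination: 1/Z_total = 1/R + 1/L + 1/C; Z_total = 0.3693 + j6.187 Ω = 6.198∠86.6° Ω.
Step 4 — Source phasor: V = 8.48∠-119.7° V = -4.201 - j7.366 V.
Step 5 — Ohm's law: I = V / Z_total = (-4.201 - j7.366) / (0.3693 + j6.187) = -1.227 + j0.6059 A.
Step 6 — Convert to polar: |I| = 1.368 A, ∠I = 153.7°.

I = 1.368∠153.7° A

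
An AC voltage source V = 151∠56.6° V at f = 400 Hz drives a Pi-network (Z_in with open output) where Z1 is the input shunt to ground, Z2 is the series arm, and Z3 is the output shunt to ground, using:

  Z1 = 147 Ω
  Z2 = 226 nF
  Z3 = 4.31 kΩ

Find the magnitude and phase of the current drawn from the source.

Step 1 — Angular frequency: ω = 2π·f = 2π·400 = 2513 rad/s.
Step 2 — Component impedances:
  Z1: Z = R = 147 Ω
  Z2: Z = 1/(jωC) = -j/(ω·C) = 0 - j1761 Ω
  Z3: Z = R = 4310 Ω
Step 3 — With open output, the series arm Z2 and the output shunt Z3 appear in series to ground: Z2 + Z3 = 4310 - j1761 Ω.
Step 4 — Parallel with input shunt Z1: Z_in = Z1 || (Z2 + Z3) = 142.8 - j1.657 Ω = 142.8∠-0.7° Ω.
Step 5 — Source phasor: V = 151∠56.6° V = 83.12 + j126.1 V.
Step 6 — Ohm's law: I = V / Z_total = (83.12 + j126.1) / (142.8 - j1.657) = 0.5717 + j0.8894 A.
Step 7 — Convert to polar: |I| = 1.057 A, ∠I = 57.3°.

I = 1.057∠57.3° A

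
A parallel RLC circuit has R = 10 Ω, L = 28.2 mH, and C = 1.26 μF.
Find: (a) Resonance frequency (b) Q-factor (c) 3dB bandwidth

Step 1 — Resonance: ω₀ = 1/√(LC) = 1/√(0.0282·1.26e-06) = 5305 rad/s.
Step 2 — f₀ = ω₀/(2π) = 844.3 Hz.
Step 3 — Parallel Q: Q = R/(ω₀L) = 10/(5305·0.0282) = 0.06684.
Step 4 — Bandwidth: Δω = ω₀/Q = 7.937e+04 rad/s; BW = Δω/(2π) = 1.263e+04 Hz.

(a) f₀ = 844.3 Hz  (b) Q = 0.06684  (c) BW = 1.263e+04 Hz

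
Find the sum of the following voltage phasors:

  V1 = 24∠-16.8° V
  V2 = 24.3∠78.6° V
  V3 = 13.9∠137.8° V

Step 1 — Convert each phasor to rectangular form:
  V1 = 24·(cos(-16.8°) + j·sin(-16.8°)) = 22.98 - j6.937 V
  V2 = 24.3·(cos(78.6°) + j·sin(78.6°)) = 4.803 + j23.82 V
  V3 = 13.9·(cos(137.8°) + j·sin(137.8°)) = -10.3 + j9.337 V
Step 2 — Sum components: V_total = 17.48 + j26.22 V.
Step 3 — Convert to polar: |V_total| = 31.51 V, ∠V_total = 56.3°.

V_total = 31.51∠56.3° V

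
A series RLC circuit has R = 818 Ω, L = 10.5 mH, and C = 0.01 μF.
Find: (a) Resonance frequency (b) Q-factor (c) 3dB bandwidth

Step 1 — Resonance condition Im(Z)=0 gives ω₀ = 1/√(LC).
Step 2 — ω₀ = 1/√(0.0105·1e-08) = 9.759e+04 rad/s.
Step 3 — f₀ = ω₀/(2π) = 1.553e+04 Hz.
Step 4 — Series Q: Q = ω₀L/R = 9.759e+04·0.0105/818 = 1.253.
Step 5 — 3dB bandwidth: Δω = ω₀/Q = 7.79e+04 rad/s; BW = Δω/(2π) = 1.24e+04 Hz.

(a) f₀ = 1.553e+04 Hz  (b) Q = 1.253  (c) BW = 1.24e+04 Hz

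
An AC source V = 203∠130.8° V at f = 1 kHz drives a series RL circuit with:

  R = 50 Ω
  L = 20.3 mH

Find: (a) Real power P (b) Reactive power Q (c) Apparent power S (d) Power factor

Step 1 — Angular frequency: ω = 2π·f = 2π·1000 = 6283 rad/s.
Step 2 — Component impedances:
  R: Z = R = 50 Ω
  L: Z = jωL = j·6283·0.0203 = 0 + j127.5 Ω
Step 3 — Series combination: Z_total = R + L = 50 + j127.5 Ω = 137∠68.6° Ω.
Step 4 — Source phasor: V = 203∠130.8° V = -132.6 + j153.7 V.
Step 5 — Current: I = V / Z = 0.6909 + j1.311 A = 1.482∠62.2° A.
Step 6 — Complex power: S = V·I* = 109.8 + j280 VA.
Step 7 — Real power: P = Re(S) = 109.8 W.
Step 8 — Reactive power: Q = Im(S) = 280 VAR.
Step 9 — Apparent power: |S| = 300.8 VA.
Step 10 — Power factor: PF = P/|S| = 0.365 (lagging).

(a) P = 109.8 W  (b) Q = 280 VAR  (c) S = 300.8 VA  (d) PF = 0.365 (lagging)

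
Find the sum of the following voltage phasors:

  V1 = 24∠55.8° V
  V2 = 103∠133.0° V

Step 1 — Convert each phasor to rectangular form:
  V1 = 24·(cos(55.8°) + j·sin(55.8°)) = 13.49 + j19.85 V
  V2 = 103·(cos(133.0°) + j·sin(133.0°)) = -70.25 + j75.33 V
Step 2 — Sum components: V_total = -56.76 + j95.18 V.
Step 3 — Convert to polar: |V_total| = 110.8 V, ∠V_total = 120.8°.

V_total = 110.8∠120.8° V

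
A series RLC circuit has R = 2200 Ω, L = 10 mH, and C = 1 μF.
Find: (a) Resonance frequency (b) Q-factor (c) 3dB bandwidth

Step 1 — Resonance condition Im(Z)=0 gives ω₀ = 1/√(LC).
Step 2 — ω₀ = 1/√(0.01·1e-06) = 1e+04 rad/s.
Step 3 — f₀ = ω₀/(2π) = 1592 Hz.
Step 4 — Series Q: Q = ω₀L/R = 1e+04·0.01/2200 = 0.04545.
Step 5 — 3dB bandwidth: Δω = ω₀/Q = 2.2e+05 rad/s; BW = Δω/(2π) = 3.501e+04 Hz.

(a) f₀ = 1592 Hz  (b) Q = 0.04545  (c) BW = 3.501e+04 Hz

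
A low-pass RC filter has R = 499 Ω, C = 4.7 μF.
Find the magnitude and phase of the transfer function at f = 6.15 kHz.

Step 1 — Angular frequency: ω = 2π·6150 = 3.864e+04 rad/s.
Step 2 — Transfer function: H(jω) = 1/(1 + jωRC).
Step 3 — Denominator: 1 + jωRC = 1 + j·3.864e+04·499·4.7e-06 = 1 + j90.63.
Step 4 — H = 0.0001217 - j0.01103.
Step 5 — Magnitude: |H| = 0.01103 (-39.1 dB); phase: φ = -89.4°.

|H| = 0.01103 (-39.1 dB), φ = -89.4°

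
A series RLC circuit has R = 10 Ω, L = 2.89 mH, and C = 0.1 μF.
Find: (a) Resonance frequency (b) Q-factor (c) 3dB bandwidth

Step 1 — Resonance: ω₀ = 1/√(LC) = 1/√(0.00289·1e-07) = 5.882e+04 rad/s.
Step 2 — f₀ = ω₀/(2π) = 9362 Hz.
Step 3 — Series Q: Q = ω₀L/R = 5.882e+04·0.00289/10 = 17.
Step 4 — Bandwidth: Δω = ω₀/Q = 3460 rad/s; BW = Δω/(2π) = 550.7 Hz.

(a) f₀ = 9362 Hz  (b) Q = 17  (c) BW = 550.7 Hz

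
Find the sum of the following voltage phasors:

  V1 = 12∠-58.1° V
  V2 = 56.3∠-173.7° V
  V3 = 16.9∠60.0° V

Step 1 — Convert each phasor to rectangular form:
  V1 = 12·(cos(-58.1°) + j·sin(-58.1°)) = 6.341 - j10.19 V
  V2 = 56.3·(cos(-173.7°) + j·sin(-173.7°)) = -55.96 - j6.178 V
  V3 = 16.9·(cos(60.0°) + j·sin(60.0°)) = 8.45 + j14.64 V
Step 2 — Sum components: V_total = -41.17 - j1.73 V.
Step 3 — Convert to polar: |V_total| = 41.21 V, ∠V_total = -177.6°.

V_total = 41.21∠-177.6° V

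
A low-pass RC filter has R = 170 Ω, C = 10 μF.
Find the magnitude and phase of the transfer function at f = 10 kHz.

Step 1 — Angular frequency: ω = 2π·1e+04 = 6.283e+04 rad/s.
Step 2 — Transfer function: H(jω) = 1/(1 + jωRC).
Step 3 — Denominator: 1 + jωRC = 1 + j·6.283e+04·170·1e-05 = 1 + j106.8.
Step 4 — H = 8.764e-05 - j0.009361.
Step 5 — Magnitude: |H| = 0.009362 (-40.6 dB); phase: φ = -89.5°.

|H| = 0.009362 (-40.6 dB), φ = -89.5°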